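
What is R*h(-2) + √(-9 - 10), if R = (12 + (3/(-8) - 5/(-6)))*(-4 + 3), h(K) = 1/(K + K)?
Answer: 299/96 + I*√19 ≈ 3.1146 + 4.3589*I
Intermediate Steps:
h(K) = 1/(2*K)
R = -299/24 (R = (12 + (3*(-⅛) - 5*(-⅙)))*(-1) = (12 + (-3/8 + ⅚))*(-1) = (12 + 11/24)*(-1) = (299/24)*(-1) = -299/24 ≈ -12.458)
R*h(-2) + √(-9 - 10) = -299/(48*(-2)) + √(-9 - 10) = -299*(-1)/(48*2) + √(-19) = -299/24*(-¼) + I*√19 = 299/96 + I*√19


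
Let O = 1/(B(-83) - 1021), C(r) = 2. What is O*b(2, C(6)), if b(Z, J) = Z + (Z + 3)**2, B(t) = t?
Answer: -9/368 ≈ -0.024457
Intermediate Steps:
b(Z, J) = Z + (3 + Z)**2
O = -1/1104 (O = 1/(-83 - 1021) = 1/(-1104) = -1/1104 ≈ -0.00090580)
O*b(2, C(6)) = -(2 + (3 + 2)**2)/1104 = -(2 + 5**2)/1104 = -(2 + 25)/1104 = -1/1104*27 = -9/368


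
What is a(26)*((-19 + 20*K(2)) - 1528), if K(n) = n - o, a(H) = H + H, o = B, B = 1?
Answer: -79404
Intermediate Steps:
o = 1
a(H) = 2*H
K(n) = -1 + n (K(n) = n - 1*1 = n - 1 = -1 + n)
a(26)*((-19 + 20*K(2)) - 1528) = (2*26)*((-19 + 20*(-1 + 2)) - 1528) = 52*((-19 + 20*1) - 1528) = 52*((-19 + 20) - 1528) = 52*(1 - 1528) = 52*(-1527) = -79404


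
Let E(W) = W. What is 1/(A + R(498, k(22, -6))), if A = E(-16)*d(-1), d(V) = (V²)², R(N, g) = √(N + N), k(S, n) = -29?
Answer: 4/185 + √249/370 ≈ 0.064270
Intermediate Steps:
R(N, g) = √2*√N (R(N, g) = √(2*N) = √2*√N)
d(V) = V⁴
A = -16 (A = -16*(-1)⁴ = -16*1 = -16)
1/(A + R(498, k(22, -6))) = 1/(-16 + √2*√498) = 1/(-16 + 2*√249)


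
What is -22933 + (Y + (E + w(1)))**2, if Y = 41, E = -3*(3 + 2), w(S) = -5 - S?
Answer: -22533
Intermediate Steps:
E = -15 (E = -3*5 = -15)
-22933 + (Y + (E + w(1)))**2 = -22933 + (41 + (-15 + (-5 - 1*1)))**2 = -22933 + (41 + (-15 + (-5 - 1)))**2 = -22933 + (41 + (-15 - 6))**2 = -22933 + (41 - 21)**2 = -22933 + 20**2 = -22933 + 400 = -22533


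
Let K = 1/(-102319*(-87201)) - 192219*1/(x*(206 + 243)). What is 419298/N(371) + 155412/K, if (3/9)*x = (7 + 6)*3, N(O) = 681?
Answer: -452664199747139760925/10814275325581496 ≈ -41858.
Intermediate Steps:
x = 117 (x = 3*((7 + 6)*3) = 3*(13*3) = 3*39 = 117)
K = -190559917631392/52079576697603 (K = 1/(-102319*(-87201)) - 192219*1/(117*(206 + 243)) = -1/102319*(-1/87201) - 192219/(117*449) = 1/8922319119 - 192219/52533 = 1/8922319119 - 192219*1/52533 = 1/8922319119 - 64073/17511 = -190559917631392/52079576697603 ≈ -3.6590)
419298/N(371) + 155412/K = 419298/681 + 155412/(-190559917631392/52079576697603) = 419298*(1/681) + 155412*(-52079576697603/190559917631392) = 139766/227 - 2023447793431969359/47639979407848 = -452664199747139760925/10814275325581496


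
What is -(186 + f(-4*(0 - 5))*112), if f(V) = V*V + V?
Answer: -47226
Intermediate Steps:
f(V) = V + V² (f(V) = V² + V = V + V²)
-(186 + f(-4*(0 - 5))*112) = -(186 + ((-4*(0 - 5))*(1 - 4*(0 - 5)))*112) = -(186 + ((-4*(-5))*(1 - 4*(-5)))*112) = -(186 + (20*(1 + 20))*112) = -(186 + (20*21)*112) = -(186 + 420*112) = -(186 + 47040) = -1*47226 = -47226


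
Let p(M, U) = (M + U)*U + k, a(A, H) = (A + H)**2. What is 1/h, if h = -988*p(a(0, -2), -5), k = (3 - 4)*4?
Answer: -1/988 ≈ -0.0010121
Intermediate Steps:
k = -4 (k = -1*4 = -4)
p(M, U) = -4 + U*(M + U) (p(M, U) = (M + U)*U - 4 = U*(M + U) - 4 = -4 + U*(M + U))
h = -988 (h = -988*(-4 + (-5)**2 + (0 - 2)**2*(-5)) = -988*(-4 + 25 + (-2)**2*(-5)) = -988*(-4 + 25 + 4*(-5)) = -988*(-4 + 25 - 20) = -988*1 = -988)
1/h = 1/(-988) = -1/988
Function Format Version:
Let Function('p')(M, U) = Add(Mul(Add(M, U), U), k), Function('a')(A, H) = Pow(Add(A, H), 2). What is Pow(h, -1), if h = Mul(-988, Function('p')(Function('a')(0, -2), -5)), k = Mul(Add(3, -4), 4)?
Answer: Rational(-1, 988) ≈ -0.0010121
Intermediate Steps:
k = -4 (k = Mul(-1, 4) = -4)
Function('p')(M, U) = Add(-4, Mul(U, Add(M, U))) (Function('p')(M, U) = Add(Mul(Add(M, U), U), -4) = Add(Mul(U, Add(M, U)), -4) = Add(-4, Mul(U, Add(M, U))))
h = -988 (h = Mul(-988, Add(-4, Pow(-5, 2), Mul(Pow(Add(0, -2), 2), -5))) = Mul(-988, Add(-4, 25, Mul(Pow(-2, 2), -5))) = Mul(-988, Add(-4, 25, Mul(4, -5))) = Mul(-988, Add(-4, 25, -20)) = Mul(-988, 1) = -988)
Pow(h, -1) = Pow(-988, -1) = Rational(-1, 988)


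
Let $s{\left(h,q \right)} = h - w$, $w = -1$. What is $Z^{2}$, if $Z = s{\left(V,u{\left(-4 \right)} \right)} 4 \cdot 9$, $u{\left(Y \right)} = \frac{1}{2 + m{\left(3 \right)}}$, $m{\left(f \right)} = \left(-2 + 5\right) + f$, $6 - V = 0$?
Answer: $63504$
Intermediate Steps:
$V = 6$ ($V = 6 - 0 = 6 + 0 = 6$)
$m{\left(f \right)} = 3 + f$
$u{\left(Y \right)} = \frac{1}{8}$ ($u{\left(Y \right)} = \frac{1}{2 + \left(3 + 3\right)} = \frac{1}{2 + 6} = \frac{1}{8}$)
$s{\left(h,q \right)} = 1 + h$ ($s{\left(h,q \right)} = h - -1 = h + 1 = 1 + h$)
$Z = 252$ ($Z = \left(1 + 6\right) 4 \cdot 9 = 7 \cdot 4 \cdot 9 = 28 \cdot 9 = 252$)
$Z^{2} = 252^{2} = 63504$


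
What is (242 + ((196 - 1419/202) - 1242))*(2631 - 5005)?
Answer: 194462649/101 ≈ 1.9254e+6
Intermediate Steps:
(242 + ((196 - 1419/202) - 1242))*(2631 - 5005) = (242 + ((196 - 1419*1/202) - 1242))*(-2374) = (242 + ((196 - 1419/202) - 1242))*(-2374) = (242 + (38173/202 - 1242))*(-2374) = (242 - 212711/202)*(-2374) = -163827/202*(-2374) = 194462649/101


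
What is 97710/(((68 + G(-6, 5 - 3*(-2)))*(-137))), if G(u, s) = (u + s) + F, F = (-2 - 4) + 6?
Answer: -97710/10001 ≈ -9.7700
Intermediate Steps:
F = 0 (F = -6 + 6 = 0)
G(u, s) = s + u (G(u, s) = (u + s) + 0 = (s + u) + 0 = s + u)
97710/(((68 + G(-6, 5 - 3*(-2)))*(-137))) = 97710/(((68 + ((5 - 3*(-2)) - 6))*(-137))) = 97710/(((68 + ((5 + 6) - 6))*(-137))) = 97710/(((68 + (11 - 6))*(-137))) = 97710/(((68 + 5)*(-137))) = 97710/((73*(-137))) = 97710/(-10001) = 97710*(-1/10001) = -97710/10001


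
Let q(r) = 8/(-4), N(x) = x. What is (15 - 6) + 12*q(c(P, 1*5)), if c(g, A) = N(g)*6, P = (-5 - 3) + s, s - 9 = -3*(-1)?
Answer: -15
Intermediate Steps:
s = 12 (s = 9 - 3*(-1) = 9 + 3 = 12)
P = 4 (P = (-5 - 3) + 12 = -8 + 12 = 4)
c(g, A) = 6*g (c(g, A) = g*6 = 6*g)
q(r) = -2 (q(r) = 8*(-1/4) = -2)
(15 - 6) + 12*q(c(P, 1*5)) = (15 - 6) + 12*(-2) = 9 - 24 = -15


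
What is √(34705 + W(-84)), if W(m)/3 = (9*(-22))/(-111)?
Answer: √47518471/37 ≈ 186.31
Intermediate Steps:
W(m) = 198/37 (W(m) = 3*((9*(-22))/(-111)) = 3*(-198*(-1/111)) = 3*(66/37) = 198/37)
√(34705 + W(-84)) = √(34705 + 198/37) = √(1284283/37) = √47518471/37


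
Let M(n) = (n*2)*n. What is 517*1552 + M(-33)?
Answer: 804562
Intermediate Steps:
M(n) = 2*n² (M(n) = (2*n)*n = 2*n²)
517*1552 + M(-33) = 517*1552 + 2*(-33)² = 802384 + 2*1089 = 802384 + 2178 = 804562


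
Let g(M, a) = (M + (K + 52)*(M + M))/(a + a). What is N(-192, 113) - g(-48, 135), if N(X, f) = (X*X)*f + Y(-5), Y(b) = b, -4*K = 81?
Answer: 62484577/15 ≈ 4.1656e+6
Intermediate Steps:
K = -81/4 (K = -1/4*81 = -81/4 ≈ -20.250)
g(M, a) = 129*M/(4*a) (g(M, a) = (M + (-81/4 + 52)*(M + M))/(a + a) = (M + 127*(2*M)/4)/((2*a)) = (M + 127*M/2)*(1/(2*a)) = (129*M/2)*(1/(2*a)) = 129*M/(4*a))
N(X, f) = -5 + f*X**2 (N(X, f) = (X*X)*f - 5 = X**2*f - 5 = f*X**2 - 5 = -5 + f*X**2)
N(-192, 113) - g(-48, 135) = (-5 + 113*(-192)**2) - 129*(-48)/(4*135) = (-5 + 113*36864) - 129*(-48)/(4*135) = (-5 + 4165632) - 1*(-172/15) = 4165627 + 172/15 = 62484577/15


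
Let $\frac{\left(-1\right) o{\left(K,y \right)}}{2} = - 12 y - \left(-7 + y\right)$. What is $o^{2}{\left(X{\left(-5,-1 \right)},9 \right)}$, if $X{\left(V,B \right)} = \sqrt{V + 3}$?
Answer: $48400$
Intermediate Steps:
$X{\left(V,B \right)} = \sqrt{3 + V}$
$o{\left(K,y \right)} = -14 + 26 y$ ($o{\left(K,y \right)} = - 2 \left(- 12 y - \left(-7 + y\right)\right) = - 2 \left(7 - 13 y\right) = -14 + 26 y$)
$o^{2}{\left(X{\left(-5,-1 \right)},9 \right)} = \left(-14 + 26 \cdot 9\right)^{2} = \left(-14 + 234\right)^{2} = 220^{2} = 48400$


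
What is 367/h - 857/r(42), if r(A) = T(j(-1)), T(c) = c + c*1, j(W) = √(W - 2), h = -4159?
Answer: -367/4159 + 857*I*√3/6 ≈ -0.088242 + 247.39*I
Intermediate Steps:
j(W) = √(-2 + W)
T(c) = 2*c (T(c) = c + c = 2*c)
r(A) = 2*I*√3 (r(A) = 2*√(-2 - 1) = 2*√(-3) = 2*(I*√3) = 2*I*√3)
367/h - 857/r(42) = 367/(-4159) - 857*(-I*√3/6) = 367*(-1/4159) - (-857)*I*√3/6 = -367/4159 + 857*I*√3/6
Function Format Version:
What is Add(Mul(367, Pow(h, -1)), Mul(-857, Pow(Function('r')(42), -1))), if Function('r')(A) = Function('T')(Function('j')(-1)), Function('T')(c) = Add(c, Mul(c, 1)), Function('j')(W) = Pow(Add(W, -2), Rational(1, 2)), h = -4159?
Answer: Add(Rational(-367, 4159), Mul(Rational(857, 6), I, Pow(3, Rational(1, 2)))) ≈ Add(-0.088242, Mul(247.39, I))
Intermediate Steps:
Function('j')(W) = Pow(Add(-2, W), Rational(1, 2))
Function('T')(c) = Mul(2, c) (Function('T')(c) = Add(c, c) = Mul(2, c))
Function('r')(A) = Mul(2, I, Pow(3, Rational(1, 2))) (Function('r')(A) = Mul(2, Pow(Add(-2, -1), Rational(1, 2))) = Mul(2, Pow(-3, Rational(1, 2))) = Mul(2, Mul(I, Pow(3, Rational(1, 2)))) = Mul(2, I, Pow(3, Rational(1, 2))))
Add(Mul(367, Pow(h, -1)), Mul(-857, Pow(Function('r')(42), -1))) = Add(Mul(367, Pow(-4159, -1)), Mul(-857, Pow(Mul(2, I, Pow(3, Rational(1, 2))), -1))) = Add(Mul(367, Rational(-1, 4159)), Mul(-857, Mul(Rational(-1, 6), I, Pow(3, Rational(1, 2))))) = Add(Rational(-367, 4159), Mul(Rational(857, 6), I, Pow(3, Rational(1, 2))))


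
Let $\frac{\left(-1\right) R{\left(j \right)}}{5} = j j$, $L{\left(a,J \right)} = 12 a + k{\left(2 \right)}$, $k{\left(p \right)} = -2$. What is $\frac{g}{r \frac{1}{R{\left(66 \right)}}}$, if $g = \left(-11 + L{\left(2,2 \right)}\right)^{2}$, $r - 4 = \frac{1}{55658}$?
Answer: $- \frac{16297775560}{24737} \approx -6.5884 \cdot 10^{5}$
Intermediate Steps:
$r = \frac{222633}{55658}$ ($r = 4 + \frac{1}{55658} = \frac{222633}{55658} \approx 4.0$)
$L{\left(a,J \right)} = -2 + 12 a$ ($L{\left(a,J \right)} = 12 a - 2 = -2 + 12 a$)
$R{\left(j \right)} = - 5 j^{2}$ ($R{\left(j \right)} = - 5 j j = - 5 j^{2}$)
$g = 121$ ($g = \left(-11 + \left(-2 + 12 \cdot 2\right)\right)^{2} = \left(-11 + \left(-2 + 24\right)\right)^{2} = \left(-11 + 22\right)^{2} = 11^{2} = 121$)
$\frac{g}{r \frac{1}{R{\left(66 \right)}}} = \frac{121}{\frac{222633}{55658} \frac{1}{\left(-5\right) 66^{2}}} = \frac{121}{\frac{222633}{55658} \frac{1}{\left(-5\right) 4356}} = \frac{121}{\frac{222633}{55658} \frac{1}{-21780}} = \frac{121}{\frac{222633}{55658} \left(- \frac{1}{21780}\right)} = \frac{121}{- \frac{24737}{134692360}} = 121 \left(- \frac{134692360}{24737}\right) = - \frac{16297775560}{24737}$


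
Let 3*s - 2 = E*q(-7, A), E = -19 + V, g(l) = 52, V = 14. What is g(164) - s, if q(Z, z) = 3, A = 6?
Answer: 169/3 ≈ 56.333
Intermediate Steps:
E = -5 (E = -19 + 14 = -5)
s = -13/3 (s = ⅔ + (-5*3)/3 = ⅔ + (⅓)*(-15) = ⅔ - 5 = -13/3 ≈ -4.3333)
g(164) - s = 52 - 1*(-13/3) = 52 + 13/3 = 169/3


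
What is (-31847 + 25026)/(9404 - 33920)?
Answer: 6821/24516 ≈ 0.27823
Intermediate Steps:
(-31847 + 25026)/(9404 - 33920) = -6821/(-24516) = -6821*(-1/24516) = 6821/24516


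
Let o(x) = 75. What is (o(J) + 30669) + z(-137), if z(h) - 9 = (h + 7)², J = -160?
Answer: 47653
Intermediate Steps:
z(h) = 9 + (7 + h)² (z(h) = 9 + (h + 7)² = 9 + (7 + h)²)
(o(J) + 30669) + z(-137) = (75 + 30669) + (9 + (7 - 137)²) = 30744 + (9 + (-130)²) = 30744 + (9 + 16900) = 30744 + 16909 = 47653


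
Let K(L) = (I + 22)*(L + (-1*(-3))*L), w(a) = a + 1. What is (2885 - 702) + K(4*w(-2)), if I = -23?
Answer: 2199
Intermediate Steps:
w(a) = 1 + a
K(L) = -4*L (K(L) = (-23 + 22)*(L + (-1*(-3))*L) = -(L + 3*L) = -4*L)
(2885 - 702) + K(4*w(-2)) = (2885 - 702) - 16*(1 - 2) = 2183 - 16*(-1) = 2183 - 4*(-4) = 2183 + 16 = 2199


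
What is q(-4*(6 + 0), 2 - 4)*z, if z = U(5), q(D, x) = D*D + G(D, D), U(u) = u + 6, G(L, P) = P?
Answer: 6072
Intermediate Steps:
U(u) = 6 + u
q(D, x) = D + D² (q(D, x) = D*D + D = D² + D = D + D²)
z = 11 (z = 6 + 5 = 11)
q(-4*(6 + 0), 2 - 4)*z = ((-4*(6 + 0))*(1 - 4*(6 + 0)))*11 = ((-4*6)*(1 - 4*6))*11 = -24*(1 - 24)*11 = -24*(-23)*11 = 552*11 = 6072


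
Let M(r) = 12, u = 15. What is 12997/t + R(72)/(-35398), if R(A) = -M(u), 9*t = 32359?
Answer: 2070499281/572721941 ≈ 3.6152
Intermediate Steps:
t = 32359/9 (t = (1/9)*32359 = 32359/9 ≈ 3595.4)
R(A) = -12 (R(A) = -1*12 = -12)
12997/t + R(72)/(-35398) = 12997/(32359/9) - 12/(-35398) = 12997*(9/32359) - 12*(-1/35398) = 116973/32359 + 6/17699 = 2070499281/572721941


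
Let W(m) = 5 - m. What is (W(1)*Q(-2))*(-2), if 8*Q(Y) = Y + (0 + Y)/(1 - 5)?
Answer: 3/2 ≈ 1.5000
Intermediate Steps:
Q(Y) = 3*Y/32 (Q(Y) = (Y + (0 + Y)/(1 - 5))/8 = (Y + Y/(-4))/8 = (Y + Y*(-¼))/8 = (Y - Y/4)/8 = (3*Y/4)/8 = 3*Y/32)
(W(1)*Q(-2))*(-2) = ((5 - 1*1)*((3/32)*(-2)))*(-2) = ((5 - 1)*(-3/16))*(-2) = (4*(-3/16))*(-2) = -¾*(-2) = 3/2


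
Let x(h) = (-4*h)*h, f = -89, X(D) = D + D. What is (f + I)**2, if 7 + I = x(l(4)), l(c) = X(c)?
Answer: 123904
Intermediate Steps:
X(D) = 2*D
l(c) = 2*c
x(h) = -4*h**2
I = -263 (I = -7 - 4*(2*4)**2 = -7 - 4*8**2 = -7 - 4*64 = -7 - 256 = -263)
(f + I)**2 = (-89 - 263)**2 = (-352)**2 = 123904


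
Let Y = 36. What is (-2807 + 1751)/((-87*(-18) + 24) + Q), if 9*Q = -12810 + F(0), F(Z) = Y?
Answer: -99/16 ≈ -6.1875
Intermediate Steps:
F(Z) = 36
Q = -4258/3 (Q = (-12810 + 36)/9 = (⅑)*(-12774) = -4258/3 ≈ -1419.3)
(-2807 + 1751)/((-87*(-18) + 24) + Q) = (-2807 + 1751)/((-87*(-18) + 24) - 4258/3) = -1056/((1566 + 24) - 4258/3) = -1056/(1590 - 4258/3) = -1056/512/3 = -1056*3/512 = -99/16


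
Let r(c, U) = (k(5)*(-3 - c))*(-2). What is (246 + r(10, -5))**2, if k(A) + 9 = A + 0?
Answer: 20164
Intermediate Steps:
k(A) = -9 + A (k(A) = -9 + (A + 0) = -9 + A)
r(c, U) = -24 - 8*c (r(c, U) = ((-9 + 5)*(-3 - c))*(-2) = -4*(-3 - c)*(-2) = (12 + 4*c)*(-2) = -24 - 8*c)
(246 + r(10, -5))**2 = (246 + (-24 - 8*10))**2 = (246 + (-24 - 80))**2 = (246 - 104)**2 = 142**2 = 20164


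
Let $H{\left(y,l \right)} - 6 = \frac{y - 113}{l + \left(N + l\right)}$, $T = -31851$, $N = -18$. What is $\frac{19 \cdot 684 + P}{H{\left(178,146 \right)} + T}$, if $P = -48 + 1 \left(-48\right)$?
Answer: $- \frac{706920}{1745093} \approx -0.40509$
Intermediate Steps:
$P = -96$ ($P = -48 - 48 = -96$)
$H{\left(y,l \right)} = 6 + \frac{-113 + y}{-18 + 2 l}$ ($H{\left(y,l \right)} = 6 + \frac{y - 113}{l + \left(-18 + l\right)} = 6 + \frac{-113 + y}{-18 + 2 l}$)
$\frac{19 \cdot 684 + P}{H{\left(178,146 \right)} + T} = \frac{19 \cdot 684 - 96}{\frac{-221 + 178 + 12 \cdot 146}{2 \left(-9 + 146\right)} - 31851} = \frac{12996 - 96}{\frac{-221 + 178 + 1752}{2 \cdot 137} - 31851} = \frac{12900}{\frac{1}{2} \cdot \frac{1}{137} \cdot 1709 - 31851} = \frac{12900}{\frac{1709}{274} - 31851} = \frac{12900}{- \frac{8725465}{274}} = 12900 \left(- \frac{274}{8725465}\right) = - \frac{706920}{1745093}$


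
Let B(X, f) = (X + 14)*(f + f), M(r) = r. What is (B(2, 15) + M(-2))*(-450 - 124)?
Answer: -274372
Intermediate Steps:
B(X, f) = 2*f*(14 + X) (B(X, f) = (14 + X)*(2*f) = 2*f*(14 + X))
(B(2, 15) + M(-2))*(-450 - 124) = (2*15*(14 + 2) - 2)*(-450 - 124) = (2*15*16 - 2)*(-574) = (480 - 2)*(-574) = 478*(-574) = -274372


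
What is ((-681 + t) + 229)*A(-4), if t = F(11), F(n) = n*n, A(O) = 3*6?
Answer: -5958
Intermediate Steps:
A(O) = 18
F(n) = n**2
t = 121 (t = 11**2 = 121)
((-681 + t) + 229)*A(-4) = ((-681 + 121) + 229)*18 = (-560 + 229)*18 = -331*18 = -5958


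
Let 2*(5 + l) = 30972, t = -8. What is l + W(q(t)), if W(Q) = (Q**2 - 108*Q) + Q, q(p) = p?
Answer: 16401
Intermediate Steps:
l = 15481 (l = -5 + (1/2)*30972 = -5 + 15486 = 15481)
W(Q) = Q**2 - 107*Q
l + W(q(t)) = 15481 - 8*(-107 - 8) = 15481 - 8*(-115) = 15481 + 920 = 16401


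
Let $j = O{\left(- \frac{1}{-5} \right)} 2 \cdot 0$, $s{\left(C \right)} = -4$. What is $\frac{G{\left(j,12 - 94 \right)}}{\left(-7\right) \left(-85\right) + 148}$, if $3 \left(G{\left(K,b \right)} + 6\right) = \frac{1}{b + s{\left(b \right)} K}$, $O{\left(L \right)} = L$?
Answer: $- \frac{1477}{182778} \approx -0.0080808$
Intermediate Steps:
$j = 0$ ($j = - \frac{1}{-5} \cdot 2 \cdot 0 = \left(-1\right) \left(- \frac{1}{5}\right) 2 \cdot 0 = \frac{1}{5} \cdot 2 \cdot 0 = \frac{2}{5} \cdot 0 = 0$)
$G{\left(K,b \right)} = -6 + \frac{1}{3 \left(b - 4 K\right)}$
$\frac{G{\left(j,12 - 94 \right)}}{\left(-7\right) \left(-85\right) + 148} = \frac{\frac{1}{3} \frac{1}{\left(12 - 94\right) - 0} \left(1 - 18 \left(12 - 94\right) + 72 \cdot 0\right)}{\left(-7\right) \left(-85\right) + 148} = \frac{\frac{1}{3} \frac{1}{-82 + 0} \left(1 - -1476 + 0\right)}{595 + 148} = \frac{\frac{1}{3} \frac{1}{-82} \left(1 + 1476 + 0\right)}{743} = \frac{1}{3} \left(- \frac{1}{82}\right) 1477 \cdot \frac{1}{743} = \left(- \frac{1477}{246}\right) \frac{1}{743} = - \frac{1477}{182778}$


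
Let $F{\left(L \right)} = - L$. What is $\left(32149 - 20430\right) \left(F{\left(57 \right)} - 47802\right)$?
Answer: $-560859621$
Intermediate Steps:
$\left(32149 - 20430\right) \left(F{\left(57 \right)} - 47802\right) = \left(32149 - 20430\right) \left(\left(-1\right) 57 - 47802\right) = 11719 \left(-57 - 47802\right) = 11719 \left(-47859\right) = -560859621$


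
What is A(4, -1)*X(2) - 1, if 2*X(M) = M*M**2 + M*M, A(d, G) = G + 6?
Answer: 29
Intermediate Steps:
A(d, G) = 6 + G
X(M) = M**2/2 + M**3/2 (X(M) = (M*M**2 + M*M)/2 = (M**3 + M**2)/2 = (M**2 + M**3)/2 = M**2/2 + M**3/2)
A(4, -1)*X(2) - 1 = (6 - 1)*((1/2)*2**2*(1 + 2)) - 1 = 5*((1/2)*4*3) - 1 = 5*6 - 1 = 30 - 1 = 29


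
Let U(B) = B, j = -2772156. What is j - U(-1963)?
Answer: -2770193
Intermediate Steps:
j - U(-1963) = -2772156 - 1*(-1963) = -2772156 + 1963 = -2770193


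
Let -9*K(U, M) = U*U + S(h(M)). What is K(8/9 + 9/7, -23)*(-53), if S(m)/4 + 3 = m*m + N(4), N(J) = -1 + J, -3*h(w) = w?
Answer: 50452025/35721 ≈ 1412.4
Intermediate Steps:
h(w) = -w/3
S(m) = 4*m**2 (S(m) = -12 + 4*(m*m + (-1 + 4)) = -12 + 4*(m**2 + 3) = -12 + 4*(3 + m**2) = -12 + (12 + 4*m**2) = 4*m**2)
K(U, M) = -4*M**2/81 - U**2/9 (K(U, M) = -(U*U + 4*(-M/3)**2)/9 = -(U**2 + 4*(M**2/9))/9 = -(U**2 + 4*M**2/9)/9 = -4*M**2/81 - U**2/9)
K(8/9 + 9/7, -23)*(-53) = (-4/81*(-23)**2 - (8/9 + 9/7)**2/9)*(-53) = (-4/81*529 - (8*(1/9) + 9*(1/7))**2/9)*(-53) = (-2116/81 - (8/9 + 9/7)**2/9)*(-53) = (-2116/81 - (137/63)**2/9)*(-53) = (-2116/81 - 1/9*18769/3969)*(-53) = (-2116/81 - 18769/35721)*(-53) = -951925/35721*(-53) = 50452025/35721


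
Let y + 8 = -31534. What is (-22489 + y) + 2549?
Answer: -51482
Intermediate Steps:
y = -31542 (y = -8 - 31534 = -31542)
(-22489 + y) + 2549 = (-22489 - 31542) + 2549 = -54031 + 2549 = -51482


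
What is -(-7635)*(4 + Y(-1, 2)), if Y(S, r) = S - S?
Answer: 30540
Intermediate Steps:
Y(S, r) = 0
-(-7635)*(4 + Y(-1, 2)) = -(-7635)*(4 + 0) = -(-7635)*4 = -7635*(-4) = 30540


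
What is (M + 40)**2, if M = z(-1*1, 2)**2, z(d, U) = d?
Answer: 1681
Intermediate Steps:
M = 1 (M = (-1*1)**2 = (-1)**2 = 1)
(M + 40)**2 = (1 + 40)**2 = 41**2 = 1681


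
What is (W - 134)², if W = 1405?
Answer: 1615441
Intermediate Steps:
(W - 134)² = (1405 - 134)² = 1271² = 1615441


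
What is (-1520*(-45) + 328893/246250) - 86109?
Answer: -4360512357/246250 ≈ -17708.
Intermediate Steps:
(-1520*(-45) + 328893/246250) - 86109 = (68400 + 328893*(1/246250)) - 86109 = (68400 + 328893/246250) - 86109 = 16843828893/246250 - 86109 = -4360512357/246250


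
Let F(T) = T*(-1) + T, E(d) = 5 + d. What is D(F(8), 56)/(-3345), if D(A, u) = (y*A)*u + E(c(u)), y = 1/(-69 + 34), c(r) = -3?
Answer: -2/3345 ≈ -0.00059791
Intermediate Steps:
F(T) = 0 (F(T) = -T + T = 0)
y = -1/35 (y = 1/(-35) = -1/35 ≈ -0.028571)
D(A, u) = 2 - A*u/35 (D(A, u) = (-A/35)*u + (5 - 3) = -A*u/35 + 2 = 2 - A*u/35)
D(F(8), 56)/(-3345) = (2 - 1/35*0*56)/(-3345) = (2 + 0)*(-1/3345) = 2*(-1/3345) = -2/3345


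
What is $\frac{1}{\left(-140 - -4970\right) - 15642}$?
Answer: $- \frac{1}{10812} \approx -9.249 \cdot 10^{-5}$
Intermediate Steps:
$\frac{1}{\left(-140 - -4970\right) - 15642} = \frac{1}{\left(-140 + 4970\right) - 15642} = \frac{1}{4830 - 15642} = \frac{1}{-10812} = - \frac{1}{10812}$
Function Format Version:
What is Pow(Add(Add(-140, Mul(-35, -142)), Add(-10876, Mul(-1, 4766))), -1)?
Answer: Rational(-1, 10812) ≈ -9.2490e-5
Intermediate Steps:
Pow(Add(Add(-140, Mul(-35, -142)), Add(-10876, Mul(-1, 4766))), -1) = Pow(Add(Add(-140, 4970), Add(-10876, -4766)), -1) = Pow(Add(4830, -15642), -1) = Pow(-10812, -1) = Rational(-1, 10812)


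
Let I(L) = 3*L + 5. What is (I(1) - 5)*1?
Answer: 3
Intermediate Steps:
I(L) = 5 + 3*L
(I(1) - 5)*1 = ((5 + 3*1) - 5)*1 = ((5 + 3) - 5)*1 = (8 - 5)*1 = 3*1 = 3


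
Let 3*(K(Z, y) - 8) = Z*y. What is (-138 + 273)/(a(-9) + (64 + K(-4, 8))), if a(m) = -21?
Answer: 405/121 ≈ 3.3471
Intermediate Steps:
K(Z, y) = 8 + Z*y/3 (K(Z, y) = 8 + (Z*y)/3 = 8 + Z*y/3)
(-138 + 273)/(a(-9) + (64 + K(-4, 8))) = (-138 + 273)/(-21 + (64 + (8 + (1/3)*(-4)*8))) = 135/(-21 + (64 + (8 - 32/3))) = 135/(-21 + (64 - 8/3)) = 135/(-21 + 184/3) = 135/(121/3) = 135*(3/121) = 405/121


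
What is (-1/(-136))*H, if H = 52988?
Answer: 13247/34 ≈ 389.62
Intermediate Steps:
(-1/(-136))*H = -1/(-136)*52988 = -1*(-1/136)*52988 = (1/136)*52988 = 13247/34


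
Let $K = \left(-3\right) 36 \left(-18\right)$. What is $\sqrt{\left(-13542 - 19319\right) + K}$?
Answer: $i \sqrt{30917} \approx 175.83 i$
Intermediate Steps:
$K = 1944$ ($K = \left(-108\right) \left(-18\right) = 1944$)
$\sqrt{\left(-13542 - 19319\right) + K} = \sqrt{\left(-13542 - 19319\right) + 1944} = \sqrt{-32861 + 1944} = \sqrt{-30917} = i \sqrt{30917}$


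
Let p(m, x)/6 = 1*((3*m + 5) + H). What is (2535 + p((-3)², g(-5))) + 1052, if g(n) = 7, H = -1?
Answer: 3773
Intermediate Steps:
p(m, x) = 24 + 18*m (p(m, x) = 6*(1*((3*m + 5) - 1)) = 6*(1*((5 + 3*m) - 1)) = 6*(1*(4 + 3*m)) = 6*(4 + 3*m) = 24 + 18*m)
(2535 + p((-3)², g(-5))) + 1052 = (2535 + (24 + 18*(-3)²)) + 1052 = (2535 + (24 + 18*9)) + 1052 = (2535 + (24 + 162)) + 1052 = (2535 + 186) + 1052 = 2721 + 1052 = 3773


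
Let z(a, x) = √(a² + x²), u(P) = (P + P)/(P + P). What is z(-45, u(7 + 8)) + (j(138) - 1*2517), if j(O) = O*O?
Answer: 16527 + √2026 ≈ 16572.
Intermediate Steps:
u(P) = 1 (u(P) = (2*P)/((2*P)) = (2*P)*(1/(2*P)) = 1)
j(O) = O²
z(-45, u(7 + 8)) + (j(138) - 1*2517) = √((-45)² + 1²) + (138² - 1*2517) = √(2025 + 1) + (19044 - 2517) = √2026 + 16527 = 16527 + √2026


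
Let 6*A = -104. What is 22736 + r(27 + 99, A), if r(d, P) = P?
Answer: 68156/3 ≈ 22719.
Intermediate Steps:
A = -52/3 (A = (⅙)*(-104) = -52/3 ≈ -17.333)
22736 + r(27 + 99, A) = 22736 - 52/3 = 68156/3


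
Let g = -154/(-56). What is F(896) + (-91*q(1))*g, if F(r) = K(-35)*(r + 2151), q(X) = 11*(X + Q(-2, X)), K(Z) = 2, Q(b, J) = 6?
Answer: -52701/4 ≈ -13175.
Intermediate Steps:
q(X) = 66 + 11*X (q(X) = 11*(X + 6) = 11*(6 + X) = 66 + 11*X)
g = 11/4 (g = -154*(-1/56) = 11/4 ≈ 2.7500)
F(r) = 4302 + 2*r (F(r) = 2*(r + 2151) = 2*(2151 + r) = 4302 + 2*r)
F(896) + (-91*q(1))*g = (4302 + 2*896) - 91*(66 + 11*1)*(11/4) = (4302 + 1792) - 91*(66 + 11)*(11/4) = 6094 - 91*77*(11/4) = 6094 - 7007*11/4 = 6094 - 77077/4 = -52701/4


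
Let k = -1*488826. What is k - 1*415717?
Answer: -904543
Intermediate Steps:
k = -488826
k - 1*415717 = -488826 - 1*415717 = -488826 - 415717 = -904543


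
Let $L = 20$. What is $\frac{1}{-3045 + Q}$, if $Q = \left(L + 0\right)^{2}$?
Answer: $- \frac{1}{2645} \approx -0.00037807$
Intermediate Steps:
$Q = 400$ ($Q = \left(20 + 0\right)^{2} = 20^{2} = 400$)
$\frac{1}{-3045 + Q} = \frac{1}{-3045 + 400} = \frac{1}{-2645} = - \frac{1}{2645}$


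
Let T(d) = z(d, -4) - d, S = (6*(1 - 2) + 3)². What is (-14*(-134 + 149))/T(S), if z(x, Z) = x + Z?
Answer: 105/2 ≈ 52.500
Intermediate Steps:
z(x, Z) = Z + x
S = 9 (S = (6*(-1) + 3)² = (-6 + 3)² = (-3)² = 9)
T(d) = -4 (T(d) = (-4 + d) - d = -4)
(-14*(-134 + 149))/T(S) = -14*(-134 + 149)/(-4) = -14*15*(-¼) = -210*(-¼) = 105/2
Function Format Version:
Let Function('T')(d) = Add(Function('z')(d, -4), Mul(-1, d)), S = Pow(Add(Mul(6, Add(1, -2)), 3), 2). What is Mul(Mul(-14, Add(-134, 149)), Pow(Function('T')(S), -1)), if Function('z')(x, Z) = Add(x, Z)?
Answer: Rational(105, 2) ≈ 52.500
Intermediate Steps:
Function('z')(x, Z) = Add(Z, x)
S = 9 (S = Pow(Add(Mul(6, -1), 3), 2) = Pow(Add(-6, 3), 2) = Pow(-3, 2) = 9)
Function('T')(d) = -4 (Function('T')(d) = Add(Add(-4, d), Mul(-1, d)) = -4)
Mul(Mul(-14, Add(-134, 149)), Pow(Function('T')(S), -1)) = Mul(Mul(-14, Add(-134, 149)), Pow(-4, -1)) = Mul(Mul(-14, 15), Rational(-1, 4)) = Mul(-210, Rational(-1, 4)) = Rational(105, 2)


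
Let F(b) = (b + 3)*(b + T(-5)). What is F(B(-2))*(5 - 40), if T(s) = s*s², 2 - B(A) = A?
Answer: 29645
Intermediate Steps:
B(A) = 2 - A
T(s) = s³
F(b) = (-125 + b)*(3 + b) (F(b) = (b + 3)*(b + (-5)³) = (3 + b)*(b - 125) = (3 + b)*(-125 + b) = (-125 + b)*(3 + b))
F(B(-2))*(5 - 40) = (-375 + (2 - 1*(-2))² - 122*(2 - 1*(-2)))*(5 - 40) = (-375 + (2 + 2)² - 122*(2 + 2))*(-35) = (-375 + 4² - 122*4)*(-35) = (-375 + 16 - 488)*(-35) = -847*(-35) = 29645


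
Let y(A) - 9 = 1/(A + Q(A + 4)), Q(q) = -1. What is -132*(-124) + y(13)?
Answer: 196525/12 ≈ 16377.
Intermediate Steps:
y(A) = 9 + 1/(-1 + A) (y(A) = 9 + 1/(A - 1) = 9 + 1/(-1 + A))
-132*(-124) + y(13) = -132*(-124) + (-8 + 9*13)/(-1 + 13) = 16368 + (-8 + 117)/12 = 16368 + (1/12)*109 = 16368 + 109/12 = 196525/12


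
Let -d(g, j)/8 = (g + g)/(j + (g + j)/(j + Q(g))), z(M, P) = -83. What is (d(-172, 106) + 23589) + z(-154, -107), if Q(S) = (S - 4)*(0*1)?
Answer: 131426866/5585 ≈ 23532.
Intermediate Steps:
Q(S) = 0 (Q(S) = (-4 + S)*0 = 0)
d(g, j) = -16*g/(j + (g + j)/j) (d(g, j) = -8*(g + g)/(j + (g + j)/(j + 0)) = -8*2*g/(j + (g + j)/j) = -16*g/(j + (g + j)/j))
(d(-172, 106) + 23589) + z(-154, -107) = (-16*(-172)*106/(-172 + 106 + 106**2) + 23589) - 83 = (-16*(-172)*106/(-172 + 106 + 11236) + 23589) - 83 = (-16*(-172)*106/11170 + 23589) - 83 = (-16*(-172)*106*1/11170 + 23589) - 83 = (145856/5585 + 23589) - 83 = 131890421/5585 - 83 = 131426866/5585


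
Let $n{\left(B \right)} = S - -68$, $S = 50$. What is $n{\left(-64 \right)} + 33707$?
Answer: $33825$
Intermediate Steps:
$n{\left(B \right)} = 118$ ($n{\left(B \right)} = 50 - -68 = 50 + 68 = 118$)
$n{\left(-64 \right)} + 33707 = 118 + 33707 = 33825$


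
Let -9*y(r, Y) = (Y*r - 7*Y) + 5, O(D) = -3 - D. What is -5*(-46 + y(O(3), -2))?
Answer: 2225/9 ≈ 247.22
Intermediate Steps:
y(r, Y) = -5/9 + 7*Y/9 - Y*r/9 (y(r, Y) = -((Y*r - 7*Y) + 5)/9 = -((-7*Y + Y*r) + 5)/9 = -(5 - 7*Y + Y*r)/9 = -5/9 + 7*Y/9 - Y*r/9)
-5*(-46 + y(O(3), -2)) = -5*(-46 + (-5/9 + (7/9)*(-2) - 1/9*(-2)*(-3 - 1*3))) = -5*(-46 + (-5/9 - 14/9 - 1/9*(-2)*(-3 - 3))) = -5*(-46 + (-5/9 - 14/9 - 1/9*(-2)*(-6))) = -5*(-46 + (-5/9 - 14/9 - 4/3)) = -5*(-46 - 31/9) = -5*(-445/9) = 2225/9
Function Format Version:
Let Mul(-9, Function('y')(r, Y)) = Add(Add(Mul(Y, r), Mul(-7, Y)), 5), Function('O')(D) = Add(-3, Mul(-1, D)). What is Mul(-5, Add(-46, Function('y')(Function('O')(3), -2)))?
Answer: Rational(2225, 9) ≈ 247.22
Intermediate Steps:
Function('y')(r, Y) = Add(Rational(-5, 9), Mul(Rational(7, 9), Y), Mul(Rational(-1, 9), Y, r)) (Function('y')(r, Y) = Mul(Rational(-1, 9), Add(Add(Mul(Y, r), Mul(-7, Y)), 5)) = Mul(Rational(-1, 9), Add(Add(Mul(-7, Y), Mul(Y, r)), 5)) = Mul(Rational(-1, 9), Add(5, Mul(-7, Y), Mul(Y, r))) = Add(Rational(-5, 9), Mul(Rational(7, 9), Y), Mul(Rational(-1, 9), Y, r)))
Mul(-5, Add(-46, Function('y')(Function('O')(3), -2))) = Mul(-5, Add(-46, Add(Rational(-5, 9), Mul(Rational(7, 9), -2), Mul(Rational(-1, 9), -2, Add(-3, Mul(-1, 3)))))) = Mul(-5, Add(-46, Add(Rational(-5, 9), Rational(-14, 9), Mul(Rational(-1, 9), -2, Add(-3, -3))))) = Mul(-5, Add(-46, Add(Rational(-5, 9), Rational(-14, 9), Mul(Rational(-1, 9), -2, -6)))) = Mul(-5, Add(-46, Add(Rational(-5, 9), Rational(-14, 9), Rational(-4, 3)))) = Mul(-5, Add(-46, Rational(-31, 9))) = Mul(-5, Rational(-445, 9)) = Rational(2225, 9)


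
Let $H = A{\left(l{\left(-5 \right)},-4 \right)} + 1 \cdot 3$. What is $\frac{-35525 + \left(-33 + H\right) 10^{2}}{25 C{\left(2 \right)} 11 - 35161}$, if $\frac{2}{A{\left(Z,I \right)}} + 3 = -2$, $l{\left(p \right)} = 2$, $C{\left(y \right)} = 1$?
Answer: $\frac{38565}{34886} \approx 1.1055$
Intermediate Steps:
$A{\left(Z,I \right)} = - \frac{2}{5}$ ($A{\left(Z,I \right)} = \frac{2}{-3 - 2} = \frac{2}{-5} = 2 \left(- \frac{1}{5}\right) = - \frac{2}{5}$)
$H = \frac{13}{5}$ ($H = - \frac{2}{5} + 1 \cdot 3 = - \frac{2}{5} + 3 = \frac{13}{5} \approx 2.6$)
$\frac{-35525 + \left(-33 + H\right) 10^{2}}{25 C{\left(2 \right)} 11 - 35161} = \frac{-35525 + \left(-33 + \frac{13}{5}\right) 10^{2}}{25 \cdot 1 \cdot 11 - 35161} = \frac{-35525 - 3040}{25 \cdot 11 - 35161} = \frac{-35525 - 3040}{275 - 35161} = - \frac{38565}{-34886} = \left(-38565\right) \left(- \frac{1}{34886}\right) = \frac{38565}{34886}$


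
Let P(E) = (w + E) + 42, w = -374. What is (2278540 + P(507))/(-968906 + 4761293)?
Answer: 2278715/3792387 ≈ 0.60087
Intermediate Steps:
P(E) = -332 + E (P(E) = (-374 + E) + 42 = -332 + E)
(2278540 + P(507))/(-968906 + 4761293) = (2278540 + (-332 + 507))/(-968906 + 4761293) = (2278540 + 175)/3792387 = 2278715*(1/3792387) = 2278715/3792387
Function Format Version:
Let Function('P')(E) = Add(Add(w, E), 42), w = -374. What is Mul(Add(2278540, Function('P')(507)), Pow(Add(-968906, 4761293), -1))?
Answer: Rational(2278715, 3792387) ≈ 0.60087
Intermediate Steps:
Function('P')(E) = Add(-332, E) (Function('P')(E) = Add(Add(-374, E), 42) = Add(-332, E))
Mul(Add(2278540, Function('P')(507)), Pow(Add(-968906, 4761293), -1)) = Mul(Add(2278540, Add(-332, 507)), Pow(Add(-968906, 4761293), -1)) = Mul(Add(2278540, 175), Pow(3792387, -1)) = Mul(2278715, Rational(1, 3792387)) = Rational(2278715, 3792387)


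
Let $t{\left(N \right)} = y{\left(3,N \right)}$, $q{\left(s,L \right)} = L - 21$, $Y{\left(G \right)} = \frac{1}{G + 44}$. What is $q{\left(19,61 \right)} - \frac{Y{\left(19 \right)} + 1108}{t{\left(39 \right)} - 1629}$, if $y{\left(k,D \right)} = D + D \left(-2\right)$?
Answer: $\frac{4273165}{105084} \approx 40.664$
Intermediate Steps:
$Y{\left(G \right)} = \frac{1}{44 + G}$
$y{\left(k,D \right)} = - D$ ($y{\left(k,D \right)} = D - 2 D = - D$)
$q{\left(s,L \right)} = -21 + L$
$t{\left(N \right)} = - N$
$q{\left(19,61 \right)} - \frac{Y{\left(19 \right)} + 1108}{t{\left(39 \right)} - 1629} = \left(-21 + 61\right) - \frac{\frac{1}{44 + 19} + 1108}{\left(-1\right) 39 - 1629} = 40 - \frac{\frac{1}{63} + 1108}{-39 - 1629} = 40 - \frac{\frac{1}{63} + 1108}{-1668} = 40 - \frac{69805}{63} \left(- \frac{1}{1668}\right) = 40 - - \frac{69805}{105084} = 40 + \frac{69805}{105084} = \frac{4273165}{105084}$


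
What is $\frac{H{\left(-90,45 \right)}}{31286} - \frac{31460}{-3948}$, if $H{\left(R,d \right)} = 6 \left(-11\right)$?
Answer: $\frac{122999624}{15439641} \approx 7.9665$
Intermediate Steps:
$H{\left(R,d \right)} = -66$
$\frac{H{\left(-90,45 \right)}}{31286} - \frac{31460}{-3948} = - \frac{66}{31286} - \frac{31460}{-3948} = \left(-66\right) \frac{1}{31286} - - \frac{7865}{987} = - \frac{33}{15643} + \frac{7865}{987} = \frac{122999624}{15439641}$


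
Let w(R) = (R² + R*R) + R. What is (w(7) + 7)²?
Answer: 12544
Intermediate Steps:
w(R) = R + 2*R² (w(R) = (R² + R²) + R = 2*R² + R = R + 2*R²)
(w(7) + 7)² = (7*(1 + 2*7) + 7)² = (7*(1 + 14) + 7)² = (7*15 + 7)² = (105 + 7)² = 112² = 12544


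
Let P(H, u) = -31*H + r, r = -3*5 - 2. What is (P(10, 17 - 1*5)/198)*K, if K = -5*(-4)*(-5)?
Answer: 5450/33 ≈ 165.15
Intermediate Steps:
r = -17 (r = -15 - 2 = -17)
P(H, u) = -17 - 31*H (P(H, u) = -31*H - 17 = -17 - 31*H)
K = -100 (K = 20*(-5) = -100)
(P(10, 17 - 1*5)/198)*K = ((-17 - 31*10)/198)*(-100) = ((-17 - 310)*(1/198))*(-100) = -327*1/198*(-100) = -109/66*(-100) = 5450/33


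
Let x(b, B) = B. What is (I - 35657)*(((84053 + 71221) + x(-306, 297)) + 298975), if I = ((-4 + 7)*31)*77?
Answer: -12952742816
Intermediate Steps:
I = 7161 (I = (3*31)*77 = 93*77 = 7161)
(I - 35657)*(((84053 + 71221) + x(-306, 297)) + 298975) = (7161 - 35657)*(((84053 + 71221) + 297) + 298975) = -28496*((155274 + 297) + 298975) = -28496*(155571 + 298975) = -28496*454546 = -12952742816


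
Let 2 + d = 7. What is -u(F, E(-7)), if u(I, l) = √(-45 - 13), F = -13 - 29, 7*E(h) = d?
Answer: -I*√58 ≈ -7.6158*I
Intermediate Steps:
d = 5 (d = -2 + 7 = 5)
E(h) = 5/7 (E(h) = (⅐)*5 = 5/7)
F = -42
u(I, l) = I*√58 (u(I, l) = √(-58) = I*√58)
-u(F, E(-7)) = -I*√58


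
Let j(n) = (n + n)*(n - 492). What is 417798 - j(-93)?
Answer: 308988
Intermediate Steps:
j(n) = 2*n*(-492 + n) (j(n) = (2*n)*(-492 + n) = 2*n*(-492 + n))
417798 - j(-93) = 417798 - 2*(-93)*(-492 - 93) = 417798 - 2*(-93)*(-585) = 417798 - 1*108810 = 417798 - 108810 = 308988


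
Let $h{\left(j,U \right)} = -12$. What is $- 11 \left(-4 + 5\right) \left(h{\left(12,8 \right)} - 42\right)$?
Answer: $594$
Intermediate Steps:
$- 11 \left(-4 + 5\right) \left(h{\left(12,8 \right)} - 42\right) = - 11 \left(-4 + 5\right) \left(-12 - 42\right) = \left(-11\right) 1 \left(-54\right) = \left(-11\right) \left(-54\right) = 594$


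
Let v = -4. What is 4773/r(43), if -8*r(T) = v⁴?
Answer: -4773/32 ≈ -149.16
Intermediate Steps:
r(T) = -32 (r(T) = -⅛*(-4)⁴ = -⅛*256 = -32)
4773/r(43) = 4773/(-32) = 4773*(-1/32) = -4773/32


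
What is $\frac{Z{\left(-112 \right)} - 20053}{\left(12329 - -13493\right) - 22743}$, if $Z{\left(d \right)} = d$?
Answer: $- \frac{20165}{3079} \approx -6.5492$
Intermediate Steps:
$\frac{Z{\left(-112 \right)} - 20053}{\left(12329 - -13493\right) - 22743} = \frac{-112 - 20053}{\left(12329 - -13493\right) - 22743} = - \frac{20165}{\left(12329 + 13493\right) - 22743} = - \frac{20165}{25822 - 22743} = - \frac{20165}{3079}$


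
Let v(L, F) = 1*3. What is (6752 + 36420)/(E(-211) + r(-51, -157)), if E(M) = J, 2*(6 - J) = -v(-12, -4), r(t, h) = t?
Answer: -86344/87 ≈ -992.46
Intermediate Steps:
v(L, F) = 3
J = 15/2 (J = 6 - (-1)*3/2 = 6 - 1/2*(-3) = 6 + 3/2 = 15/2 ≈ 7.5000)
E(M) = 15/2
(6752 + 36420)/(E(-211) + r(-51, -157)) = (6752 + 36420)/(15/2 - 51) = 43172/(-87/2) = 43172*(-2/87) = -86344/87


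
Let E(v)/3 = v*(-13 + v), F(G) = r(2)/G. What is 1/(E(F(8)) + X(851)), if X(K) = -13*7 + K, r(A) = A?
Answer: 16/12007 ≈ 0.0013326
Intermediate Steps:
X(K) = -91 + K
F(G) = 2/G
E(v) = 3*v*(-13 + v) (E(v) = 3*(v*(-13 + v)) = 3*v*(-13 + v))
1/(E(F(8)) + X(851)) = 1/(3*(2/8)*(-13 + 2/8) + (-91 + 851)) = 1/(3*(2*(1/8))*(-13 + 2*(1/8)) + 760) = 1/(3*(1/4)*(-13 + 1/4) + 760) = 1/(3*(1/4)*(-51/4) + 760) = 1/(-153/16 + 760) = 1/(12007/16) = 16/12007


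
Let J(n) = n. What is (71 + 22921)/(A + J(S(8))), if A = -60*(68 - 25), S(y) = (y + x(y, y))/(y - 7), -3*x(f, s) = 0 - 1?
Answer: -68976/7715 ≈ -8.9405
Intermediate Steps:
x(f, s) = ⅓ (x(f, s) = -(0 - 1)/3 = -⅓*(-1) = ⅓)
S(y) = (⅓ + y)/(-7 + y) (S(y) = (y + ⅓)/(y - 7) = (⅓ + y)/(-7 + y))
A = -2580 (A = -60*43 = -2580)
(71 + 22921)/(A + J(S(8))) = (71 + 22921)/(-2580 + (⅓ + 8)/(-7 + 8)) = 22992/(-2580 + (25/3)/1) = 22992/(-2580 + 1*(25/3)) = 22992/(-2580 + 25/3) = 22992/(-7715/3) = 22992*(-3/7715) = -68976/7715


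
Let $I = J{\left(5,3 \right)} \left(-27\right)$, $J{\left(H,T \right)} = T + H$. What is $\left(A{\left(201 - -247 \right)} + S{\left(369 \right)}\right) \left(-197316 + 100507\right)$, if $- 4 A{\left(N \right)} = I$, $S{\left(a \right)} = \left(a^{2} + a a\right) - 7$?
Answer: $-26367770521$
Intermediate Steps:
$J{\left(H,T \right)} = H + T$
$S{\left(a \right)} = -7 + 2 a^{2}$ ($S{\left(a \right)} = \left(a^{2} + a^{2}\right) - 7 = 2 a^{2} - 7 = -7 + 2 a^{2}$)
$I = -216$ ($I = \left(5 + 3\right) \left(-27\right) = 8 \left(-27\right) = -216$)
$A{\left(N \right)} = 54$ ($A{\left(N \right)} = \left(- \frac{1}{4}\right) \left(-216\right) = 54$)
$\left(A{\left(201 - -247 \right)} + S{\left(369 \right)}\right) \left(-197316 + 100507\right) = \left(54 - \left(7 - 2 \cdot 369^{2}\right)\right) \left(-197316 + 100507\right) = \left(54 + \left(-7 + 2 \cdot 136161\right)\right) \left(-96809\right) = \left(54 + \left(-7 + 272322\right)\right) \left(-96809\right) = \left(54 + 272315\right) \left(-96809\right) = 272369 \left(-96809\right) = -26367770521$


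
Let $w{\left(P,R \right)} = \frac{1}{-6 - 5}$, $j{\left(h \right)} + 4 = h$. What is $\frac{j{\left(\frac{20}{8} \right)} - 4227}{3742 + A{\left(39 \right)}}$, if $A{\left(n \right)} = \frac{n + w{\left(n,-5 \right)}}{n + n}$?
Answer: $- \frac{3628053}{3211064} \approx -1.1299$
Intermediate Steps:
$j{\left(h \right)} = -4 + h$
$w{\left(P,R \right)} = - \frac{1}{11}$ ($w{\left(P,R \right)} = \frac{1}{-11} = - \frac{1}{11}$)
$A{\left(n \right)} = \frac{- \frac{1}{11} + n}{2 n}$ ($A{\left(n \right)} = \frac{n - \frac{1}{11}}{n + n} = \frac{- \frac{1}{11} + n}{2 n}$)
$\frac{j{\left(\frac{20}{8} \right)} - 4227}{3742 + A{\left(39 \right)}} = \frac{\left(-4 + \frac{20}{8}\right) - 4227}{3742 + \frac{-1 + 11 \cdot 39}{22 \cdot 39}} = \frac{\left(-4 + 20 \cdot \frac{1}{8}\right) - 4227}{3742 + \frac{1}{22} \cdot \frac{1}{39} \left(-1 + 429\right)} = \frac{\left(-4 + \frac{5}{2}\right) - 4227}{3742 + \frac{1}{22} \cdot \frac{1}{39} \cdot 428} = \frac{- \frac{3}{2} - 4227}{3742 + \frac{214}{429}} = - \frac{8457}{2 \cdot \frac{1605532}{429}} = \left(- \frac{8457}{2}\right) \frac{429}{1605532} = - \frac{3628053}{3211064}$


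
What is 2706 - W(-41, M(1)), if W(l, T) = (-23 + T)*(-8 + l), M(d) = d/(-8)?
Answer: 12583/8 ≈ 1572.9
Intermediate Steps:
M(d) = -d/8 (M(d) = d*(-1/8) = -d/8)
2706 - W(-41, M(1)) = 2706 - (184 - 23*(-41) - (-1) - 1/8*1*(-41)) = 2706 - (184 + 943 - 8*(-1/8) - 1/8*(-41)) = 2706 - (184 + 943 + 1 + 41/8) = 2706 - 1*9065/8 = 2706 - 9065/8 = 12583/8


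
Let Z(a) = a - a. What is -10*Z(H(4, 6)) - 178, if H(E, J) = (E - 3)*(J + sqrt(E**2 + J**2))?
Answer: -178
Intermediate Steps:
H(E, J) = (-3 + E)*(J + sqrt(E**2 + J**2))
Z(a) = 0
-10*Z(H(4, 6)) - 178 = -10*0 - 178 = 0 - 178 = -178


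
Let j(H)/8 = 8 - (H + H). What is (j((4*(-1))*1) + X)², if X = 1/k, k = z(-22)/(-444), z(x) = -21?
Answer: 1089936/49 ≈ 22244.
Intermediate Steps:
j(H) = 64 - 16*H (j(H) = 8*(8 - (H + H)) = 8*(8 - 2*H) = 64 - 16*H)
k = 7/148 (k = -21/(-444) = -21*(-1/444) = 7/148 ≈ 0.047297)
X = 148/7 (X = 1/(7/148) = 148/7 ≈ 21.143)
(j((4*(-1))*1) + X)² = ((64 - 16*4*(-1)) + 148/7)² = ((64 - (-64)) + 148/7)² = ((64 - 16*(-4)) + 148/7)² = ((64 + 64) + 148/7)² = (128 + 148/7)² = (1044/7)² = 1089936/49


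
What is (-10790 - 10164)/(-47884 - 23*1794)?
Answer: 10477/44573 ≈ 0.23505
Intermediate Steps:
(-10790 - 10164)/(-47884 - 23*1794) = -20954/(-47884 - 41262) = -20954/(-89146) = -20954*(-1/89146) = 10477/44573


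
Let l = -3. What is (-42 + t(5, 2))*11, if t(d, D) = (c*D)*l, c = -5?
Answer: -132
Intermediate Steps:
t(d, D) = 15*D (t(d, D) = -5*D*(-3) = 15*D)
(-42 + t(5, 2))*11 = (-42 + 15*2)*11 = (-42 + 30)*11 = -12*11 = -132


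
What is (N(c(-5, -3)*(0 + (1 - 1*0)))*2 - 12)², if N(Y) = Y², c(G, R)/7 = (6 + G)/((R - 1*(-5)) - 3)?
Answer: 7396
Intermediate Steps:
c(G, R) = 7*(6 + G)/(2 + R) (c(G, R) = 7*((6 + G)/((R - 1*(-5)) - 3)) = 7*((6 + G)/((R + 5) - 3)) = 7*((6 + G)/((5 + R) - 3)) = 7*((6 + G)/(2 + R)) = 7*(6 + G)/(2 + R))
(N(c(-5, -3)*(0 + (1 - 1*0)))*2 - 12)² = (((7*(6 - 5)/(2 - 3))*(0 + (1 - 1*0)))²*2 - 12)² = (((7*1/(-1))*(0 + (1 + 0)))²*2 - 12)² = (((7*(-1)*1)*(0 + 1))²*2 - 12)² = ((-7*1)²*2 - 12)² = ((-7)²*2 - 12)² = (49*2 - 12)² = (98 - 12)² = 86² = 7396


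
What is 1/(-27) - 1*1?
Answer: -28/27 ≈ -1.0370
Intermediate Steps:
1/(-27) - 1*1 = -1/27 - 1 = -28/27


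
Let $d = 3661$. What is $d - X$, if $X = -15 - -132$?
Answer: $3544$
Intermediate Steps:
$X = 117$ ($X = -15 + 132 = 117$)
$d - X = 3661 - 117 = 3544$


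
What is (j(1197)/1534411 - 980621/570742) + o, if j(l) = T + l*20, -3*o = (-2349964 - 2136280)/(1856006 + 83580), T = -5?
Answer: -2373507174668377355/2547896814128780598 ≈ -0.93156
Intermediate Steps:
o = 2243122/2909379 (o = -(-2349964 - 2136280)/(3*(1856006 + 83580)) = -(-4486244)/(3*1939586) = -⅓*(-2243122/969793) = 2243122/2909379 ≈ 0.77100)
j(l) = -5 + 20*l (j(l) = -5 + l*20 = -5 + 20*l)
(j(1197)/1534411 - 980621/570742) + o = ((-5 + 20*1197)/1534411 - 980621/570742) + 2243122/2909379 = ((-5 + 23940)*(1/1534411) - 980621*1/570742) + 2243122/2909379 = (23935*(1/1534411) - 980621/570742) + 2243122/2909379 = (23935/1534411 - 980621/570742) + 2243122/2909379 = -1491014939461/875752802962 + 2243122/2909379 = -2373507174668377355/2547896814128780598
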